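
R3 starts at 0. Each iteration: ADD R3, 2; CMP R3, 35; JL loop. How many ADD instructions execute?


Loop trace (R3 starts at 0, target 35, step 2):
  ADD #1: R3 = 0 + 2 = 2  → 2 < 35, loop
  ADD #2: R3 = 2 + 2 = 4  → 4 < 35, loop
  ADD #3: R3 = 4 + 2 = 6  → 6 < 35, loop
  ADD #4: R3 = 6 + 2 = 8  → 8 < 35, loop
  ADD #5: R3 = 8 + 2 = 10  → 10 < 35, loop
  ADD #6: R3 = 10 + 2 = 12  → 12 < 35, loop
  ADD #7: R3 = 12 + 2 = 14  → 14 < 35, loop
  ADD #8: R3 = 14 + 2 = 16  → 16 < 35, loop
  ADD #9: R3 = 16 + 2 = 18  → 18 < 35, loop
  ADD #10: R3 = 18 + 2 = 20  → 20 < 35, loop
  ADD #11: R3 = 20 + 2 = 22  → 22 < 35, loop
  ADD #12: R3 = 22 + 2 = 24  → 24 < 35, loop
  ADD #13: R3 = 24 + 2 = 26  → 26 < 35, loop
  ADD #14: R3 = 26 + 2 = 28  → 28 < 35, loop
  ADD #15: R3 = 28 + 2 = 30  → 30 < 35, loop
  ADD #16: R3 = 30 + 2 = 32  → 32 < 35, loop
  ADD #17: R3 = 32 + 2 = 34  → 34 < 35, loop
  ADD #18: R3 = 34 + 2 = 36  → 36 >= 35, exit
Total ADD instructions: 18

18


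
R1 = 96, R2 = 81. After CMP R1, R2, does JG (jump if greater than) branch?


Trace:
  R1 = 96, R2 = 81
  CMP R1, R2  → compares 96 vs 81
  JG checks: is 96 greater than 81?
  96 > 81, so condition is true
Branch taken: Yes

Yes


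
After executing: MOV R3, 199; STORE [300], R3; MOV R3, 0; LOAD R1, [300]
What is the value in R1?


Register and memory trace:
  MOV R3, 199  → R3 = 199
  STORE [300], R3  → mem[300] = 199
  MOV R3, 0  → R3 = 0
  LOAD R1, [300]  → R1 = mem[300] = 199
Final: R1 = 199

199


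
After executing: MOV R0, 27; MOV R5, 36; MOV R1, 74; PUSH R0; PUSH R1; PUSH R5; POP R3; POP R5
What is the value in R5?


Stack trace (top is rightmost):
  MOV R0, 27  → R0 = 27
  MOV R5, 36  → R5 = 36
  MOV R1, 74  → R1 = 74
  PUSH R0  → stack: [27]
  PUSH R1  → stack: [27, 74]
  PUSH R5  → stack: [27, 74, 36]
  POP R3  → R3 = 36, stack: [27, 74]
  POP R5  → R5 = 74, stack: [27]
Final: R5 = 74

74


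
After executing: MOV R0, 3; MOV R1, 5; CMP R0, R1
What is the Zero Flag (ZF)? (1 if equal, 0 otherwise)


Register state trace:
  MOV R0, 3  → R0 = 3
  MOV R1, 5  → R1 = 5
  CMP R0, R1  → computes 3 - 5 = -2
  Result is nonzero, so values are not equal
ZF = 0

0


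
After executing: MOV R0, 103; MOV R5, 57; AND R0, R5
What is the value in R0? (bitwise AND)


Register state trace:
  MOV R0, 103  → R0 = 103 (0b01100111)
  MOV R5, 57  → R5 = 57 (0b00111001)
  AND R0, R5  → R0 = 103 AND 57 = 33 (0b00100001)
Final: R0 = 33

33


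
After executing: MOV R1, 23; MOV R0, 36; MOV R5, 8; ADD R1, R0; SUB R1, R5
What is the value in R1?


Register state trace:
  MOV R1, 23  → R1 = 23
  MOV R0, 36  → R0 = 36
  MOV R5, 8  → R5 = 8
  ADD R1, R0  → R1 = 23 + 36 = 59
  SUB R1, R5  → R1 = 59 - 8 = 51
Final: R1 = 51

51


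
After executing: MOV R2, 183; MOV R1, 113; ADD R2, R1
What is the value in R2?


Register state trace:
  MOV R2, 183  → R2 = 183
  MOV R1, 113  → R1 = 113
  ADD R2, R1  → R2 = 183 + 113 = 296
Final: R2 = 296

296


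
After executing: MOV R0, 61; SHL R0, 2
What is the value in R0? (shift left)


Register state trace:
  MOV R0, 61  → R0 = 61
  SHL R0, 2  → R0 = 61 << 2 = 61 * 2^2 = 244
Final: R0 = 244

244


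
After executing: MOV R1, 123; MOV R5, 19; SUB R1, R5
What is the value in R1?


Register state trace:
  MOV R1, 123  → R1 = 123
  MOV R5, 19  → R5 = 19
  SUB R1, R5  → R1 = 123 - 19 = 104
Final: R1 = 104

104


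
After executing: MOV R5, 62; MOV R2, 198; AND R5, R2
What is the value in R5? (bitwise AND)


Register state trace:
  MOV R5, 62  → R5 = 62 (0b00111110)
  MOV R2, 198  → R2 = 198 (0b11000110)
  AND R5, R2  → R5 = 62 AND 198 = 6 (0b00000110)
Final: R5 = 6

6


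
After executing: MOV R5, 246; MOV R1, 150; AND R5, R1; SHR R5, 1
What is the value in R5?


Register state trace:
  MOV R5, 246  → R5 = 246 (0b11110110)
  MOV R1, 150  → R1 = 150 (0b10010110)
  AND R5, R1  → R5 = 246 AND 150 = 150 (0b10010110)
  SHR R5, 1  → R5 = 150 >> 1 = 75
Final: R5 = 75

75


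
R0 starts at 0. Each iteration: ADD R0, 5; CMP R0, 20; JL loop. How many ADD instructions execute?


Loop trace (R0 starts at 0, target 20, step 5):
  ADD #1: R0 = 0 + 5 = 5  → 5 < 20, loop
  ADD #2: R0 = 5 + 5 = 10  → 10 < 20, loop
  ADD #3: R0 = 10 + 5 = 15  → 15 < 20, loop
  ADD #4: R0 = 15 + 5 = 20  → 20 >= 20, exit
Total ADD instructions: 4

4


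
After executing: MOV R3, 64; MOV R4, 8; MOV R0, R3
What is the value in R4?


Register state trace:
  MOV R3, 64  → R3 = 64
  MOV R4, 8  → R4 = 8
  MOV R0, R3  → R0 = 64
Final: R4 = 8

8


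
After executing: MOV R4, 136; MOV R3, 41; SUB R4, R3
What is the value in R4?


Register state trace:
  MOV R4, 136  → R4 = 136
  MOV R3, 41  → R3 = 41
  SUB R4, R3  → R4 = 136 - 41 = 95
Final: R4 = 95

95


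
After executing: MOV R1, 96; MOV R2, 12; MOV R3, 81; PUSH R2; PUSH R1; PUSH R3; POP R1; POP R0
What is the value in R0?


Stack trace (top is rightmost):
  MOV R1, 96  → R1 = 96
  MOV R2, 12  → R2 = 12
  MOV R3, 81  → R3 = 81
  PUSH R2  → stack: [12]
  PUSH R1  → stack: [12, 96]
  PUSH R3  → stack: [12, 96, 81]
  POP R1  → R1 = 81, stack: [12, 96]
  POP R0  → R0 = 96, stack: [12]
Final: R0 = 96

96


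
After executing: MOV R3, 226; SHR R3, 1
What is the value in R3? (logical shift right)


Register state trace:
  MOV R3, 226  → R3 = 226
  SHR R3, 1  → R3 = 226 >> 1 = 226 // 2^1 = 113
Final: R3 = 113

113


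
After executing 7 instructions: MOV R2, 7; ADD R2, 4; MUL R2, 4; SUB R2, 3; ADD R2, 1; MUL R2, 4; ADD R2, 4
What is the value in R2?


Register state trace:
  MOV R2, 7  → R2 = 7
  ADD R2, 4  → R2 = 7 + 4 = 11
  MUL R2, 4  → R2 = 11 * 4 = 44
  SUB R2, 3  → R2 = 44 - 3 = 41
  ADD R2, 1  → R2 = 41 + 1 = 42
  MUL R2, 4  → R2 = 42 * 4 = 168
  ADD R2, 4  → R2 = 168 + 4 = 172
Final: R2 = 172

172


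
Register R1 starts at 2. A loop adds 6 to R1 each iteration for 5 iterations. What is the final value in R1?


Starting value: R1 = 2
  Iter 1: R1 = 2 + 6 = 8
  Iter 2: R1 = 8 + 6 = 14
  Iter 3: R1 = 14 + 6 = 20
  Iter 4: R1 = 20 + 6 = 26
  Iter 5: R1 = 26 + 6 = 32
Final: R1 = 32

32


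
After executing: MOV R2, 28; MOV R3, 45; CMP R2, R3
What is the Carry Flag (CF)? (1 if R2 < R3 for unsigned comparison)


Register state trace:
  MOV R2, 28  → R2 = 28
  MOV R3, 45  → R3 = 45
  CMP R2, R3  → unsigned 28 - 45: borrow occurs
  28 < 45, so CF = 1
CF = 1

1


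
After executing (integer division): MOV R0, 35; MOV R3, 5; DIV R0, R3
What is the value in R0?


Register state trace:
  MOV R0, 35  → R0 = 35
  MOV R3, 5  → R3 = 5
  DIV R0, R3  → R0 = 35 // 5 = 7
Final: R0 = 7

7


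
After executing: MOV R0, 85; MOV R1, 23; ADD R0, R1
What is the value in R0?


Register state trace:
  MOV R0, 85  → R0 = 85
  MOV R1, 23  → R1 = 23
  ADD R0, R1  → R0 = 85 + 23 = 108
Final: R0 = 108

108


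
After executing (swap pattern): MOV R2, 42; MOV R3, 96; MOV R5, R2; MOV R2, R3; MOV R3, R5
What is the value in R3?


Register state trace (swap pattern):
  MOV R2, 42  → R2 = 42
  MOV R3, 96  → R3 = 96
  MOV R5, R2  → R5 = 42  (save R2)
  MOV R2, R3  → R2 = 96  (R2 gets R3's value)
  MOV R3, R5  → R3 = 42  (R3 gets saved value)
Final: R3 = 42

42


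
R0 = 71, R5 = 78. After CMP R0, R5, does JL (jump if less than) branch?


Trace:
  R0 = 71, R5 = 78
  CMP R0, R5  → compares 71 vs 78
  JL checks: is 71 less than 78?
  71 < 78, so condition is true
Branch taken: Yes

Yes


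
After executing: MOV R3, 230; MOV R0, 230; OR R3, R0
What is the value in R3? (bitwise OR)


Register state trace:
  MOV R3, 230  → R3 = 230 (0b11100110)
  MOV R0, 230  → R0 = 230 (0b11100110)
  OR R3, R0   → R3 = 230 OR 230 = 230 (0b11100110)
Final: R3 = 230

230


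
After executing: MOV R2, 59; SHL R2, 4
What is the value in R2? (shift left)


Register state trace:
  MOV R2, 59  → R2 = 59
  SHL R2, 4  → R2 = 59 << 4 = 59 * 2^4 = 944
Final: R2 = 944

944


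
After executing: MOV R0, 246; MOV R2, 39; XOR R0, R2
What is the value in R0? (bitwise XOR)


Register state trace:
  MOV R0, 246  → R0 = 246 (0b11110110)
  MOV R2, 39  → R2 = 39 (0b00100111)
  XOR R0, R2  → R0 = 246 XOR 39 = 209 (0b11010001)
Final: R0 = 209

209


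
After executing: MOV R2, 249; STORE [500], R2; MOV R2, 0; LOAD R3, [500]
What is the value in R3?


Register and memory trace:
  MOV R2, 249  → R2 = 249
  STORE [500], R2  → mem[500] = 249
  MOV R2, 0  → R2 = 0
  LOAD R3, [500]  → R3 = mem[500] = 249
Final: R3 = 249

249


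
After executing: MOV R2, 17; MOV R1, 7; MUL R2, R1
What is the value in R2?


Register state trace:
  MOV R2, 17  → R2 = 17
  MOV R1, 7  → R1 = 7
  MUL R2, R1  → R2 = 17 * 7 = 119
Final: R2 = 119

119


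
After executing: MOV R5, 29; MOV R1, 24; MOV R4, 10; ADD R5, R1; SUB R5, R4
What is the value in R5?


Register state trace:
  MOV R5, 29  → R5 = 29
  MOV R1, 24  → R1 = 24
  MOV R4, 10  → R4 = 10
  ADD R5, R1  → R5 = 29 + 24 = 53
  SUB R5, R4  → R5 = 53 - 10 = 43
Final: R5 = 43

43


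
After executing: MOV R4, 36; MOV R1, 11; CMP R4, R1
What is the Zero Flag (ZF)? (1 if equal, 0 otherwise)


Register state trace:
  MOV R4, 36  → R4 = 36
  MOV R1, 11  → R1 = 11
  CMP R4, R1  → computes 36 - 11 = 25
  Result is nonzero, so values are not equal
ZF = 0

0


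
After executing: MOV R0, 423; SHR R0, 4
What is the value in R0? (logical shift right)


Register state trace:
  MOV R0, 423  → R0 = 423
  SHR R0, 4  → R0 = 423 >> 4 = 423 // 2^4 = 26
Final: R0 = 26

26


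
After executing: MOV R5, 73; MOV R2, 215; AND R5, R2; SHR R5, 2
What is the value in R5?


Register state trace:
  MOV R5, 73  → R5 = 73 (0b01001001)
  MOV R2, 215  → R2 = 215 (0b11010111)
  AND R5, R2  → R5 = 73 AND 215 = 65 (0b01000001)
  SHR R5, 2  → R5 = 65 >> 2 = 16
Final: R5 = 16

16


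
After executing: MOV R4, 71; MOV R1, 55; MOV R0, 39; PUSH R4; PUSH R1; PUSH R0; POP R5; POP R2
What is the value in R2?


Stack trace (top is rightmost):
  MOV R4, 71  → R4 = 71
  MOV R1, 55  → R1 = 55
  MOV R0, 39  → R0 = 39
  PUSH R4  → stack: [71]
  PUSH R1  → stack: [71, 55]
  PUSH R0  → stack: [71, 55, 39]
  POP R5  → R5 = 39, stack: [71, 55]
  POP R2  → R2 = 55, stack: [71]
Final: R2 = 55

55


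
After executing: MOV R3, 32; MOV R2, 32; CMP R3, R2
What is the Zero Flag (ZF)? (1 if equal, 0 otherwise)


Register state trace:
  MOV R3, 32  → R3 = 32
  MOV R2, 32  → R2 = 32
  CMP R3, R2  → computes 32 - 32 = 0
  Result is zero, so values are equal
ZF = 1

1


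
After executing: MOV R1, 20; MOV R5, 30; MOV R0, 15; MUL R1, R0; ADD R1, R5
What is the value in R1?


Register state trace:
  MOV R1, 20  → R1 = 20
  MOV R5, 30  → R5 = 30
  MOV R0, 15  → R0 = 15
  MUL R1, R0  → R1 = 20 * 15 = 300
  ADD R1, R5  → R1 = 300 + 30 = 330
Final: R1 = 330

330


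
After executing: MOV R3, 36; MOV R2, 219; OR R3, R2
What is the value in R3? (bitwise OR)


Register state trace:
  MOV R3, 36  → R3 = 36 (0b00100100)
  MOV R2, 219  → R2 = 219 (0b11011011)
  OR R3, R2   → R3 = 36 OR 219 = 255 (0b11111111)
Final: R3 = 255

255


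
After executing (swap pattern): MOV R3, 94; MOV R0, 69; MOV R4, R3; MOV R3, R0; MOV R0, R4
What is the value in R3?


Register state trace (swap pattern):
  MOV R3, 94  → R3 = 94
  MOV R0, 69  → R0 = 69
  MOV R4, R3  → R4 = 94  (save R3)
  MOV R3, R0  → R3 = 69  (R3 gets R0's value)
  MOV R0, R4  → R0 = 94  (R0 gets saved value)
Final: R3 = 69

69


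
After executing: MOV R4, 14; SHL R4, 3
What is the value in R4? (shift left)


Register state trace:
  MOV R4, 14  → R4 = 14
  SHL R4, 3  → R4 = 14 << 3 = 14 * 2^3 = 112
Final: R4 = 112

112


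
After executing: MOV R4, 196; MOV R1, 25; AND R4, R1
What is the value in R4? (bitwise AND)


Register state trace:
  MOV R4, 196  → R4 = 196 (0b11000100)
  MOV R1, 25  → R1 = 25 (0b00011001)
  AND R4, R1  → R4 = 196 AND 25 = 0 (0b00000000)
Final: R4 = 0

0


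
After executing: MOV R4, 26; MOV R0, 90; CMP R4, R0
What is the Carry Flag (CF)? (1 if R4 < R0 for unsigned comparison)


Register state trace:
  MOV R4, 26  → R4 = 26
  MOV R0, 90  → R0 = 90
  CMP R4, R0  → unsigned 26 - 90: borrow occurs
  26 < 90, so CF = 1
CF = 1

1


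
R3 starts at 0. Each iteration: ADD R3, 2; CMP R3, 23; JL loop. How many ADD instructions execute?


Loop trace (R3 starts at 0, target 23, step 2):
  ADD #1: R3 = 0 + 2 = 2  → 2 < 23, loop
  ADD #2: R3 = 2 + 2 = 4  → 4 < 23, loop
  ADD #3: R3 = 4 + 2 = 6  → 6 < 23, loop
  ADD #4: R3 = 6 + 2 = 8  → 8 < 23, loop
  ADD #5: R3 = 8 + 2 = 10  → 10 < 23, loop
  ADD #6: R3 = 10 + 2 = 12  → 12 < 23, loop
  ADD #7: R3 = 12 + 2 = 14  → 14 < 23, loop
  ADD #8: R3 = 14 + 2 = 16  → 16 < 23, loop
  ADD #9: R3 = 16 + 2 = 18  → 18 < 23, loop
  ADD #10: R3 = 18 + 2 = 20  → 20 < 23, loop
  ADD #11: R3 = 20 + 2 = 22  → 22 < 23, loop
  ADD #12: R3 = 22 + 2 = 24  → 24 >= 23, exit
Total ADD instructions: 12

12


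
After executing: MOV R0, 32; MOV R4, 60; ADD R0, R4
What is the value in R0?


Register state trace:
  MOV R0, 32  → R0 = 32
  MOV R4, 60  → R4 = 60
  ADD R0, R4  → R0 = 32 + 60 = 92
Final: R0 = 92

92


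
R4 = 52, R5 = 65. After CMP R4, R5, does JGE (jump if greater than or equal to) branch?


Trace:
  R4 = 52, R5 = 65
  CMP R4, R5  → compares 52 vs 65
  JGE checks: is 52 greater than or equal to 65?
  52 < 65, so condition is false
Branch taken: No

No


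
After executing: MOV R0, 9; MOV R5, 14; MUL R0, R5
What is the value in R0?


Register state trace:
  MOV R0, 9  → R0 = 9
  MOV R5, 14  → R5 = 14
  MUL R0, R5  → R0 = 9 * 14 = 126
Final: R0 = 126

126


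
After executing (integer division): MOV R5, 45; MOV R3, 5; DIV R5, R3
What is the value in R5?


Register state trace:
  MOV R5, 45  → R5 = 45
  MOV R3, 5  → R3 = 5
  DIV R5, R3  → R5 = 45 // 5 = 9
Final: R5 = 9

9


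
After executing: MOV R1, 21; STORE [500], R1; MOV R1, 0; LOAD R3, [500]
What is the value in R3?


Register and memory trace:
  MOV R1, 21  → R1 = 21
  STORE [500], R1  → mem[500] = 21
  MOV R1, 0  → R1 = 0
  LOAD R3, [500]  → R3 = mem[500] = 21
Final: R3 = 21

21


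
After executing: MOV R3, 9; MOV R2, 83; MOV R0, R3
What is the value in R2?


Register state trace:
  MOV R3, 9  → R3 = 9
  MOV R2, 83  → R2 = 83
  MOV R0, R3  → R0 = 9
Final: R2 = 83

83


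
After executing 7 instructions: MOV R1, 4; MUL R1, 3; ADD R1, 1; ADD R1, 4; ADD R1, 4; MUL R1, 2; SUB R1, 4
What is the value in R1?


Register state trace:
  MOV R1, 4  → R1 = 4
  MUL R1, 3  → R1 = 4 * 3 = 12
  ADD R1, 1  → R1 = 12 + 1 = 13
  ADD R1, 4  → R1 = 13 + 4 = 17
  ADD R1, 4  → R1 = 17 + 4 = 21
  MUL R1, 2  → R1 = 21 * 2 = 42
  SUB R1, 4  → R1 = 42 - 4 = 38
Final: R1 = 38

38


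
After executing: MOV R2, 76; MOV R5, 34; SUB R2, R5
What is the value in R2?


Register state trace:
  MOV R2, 76  → R2 = 76
  MOV R5, 34  → R5 = 34
  SUB R2, R5  → R2 = 76 - 34 = 42
Final: R2 = 42

42


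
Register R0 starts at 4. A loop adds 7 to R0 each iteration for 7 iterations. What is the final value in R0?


Starting value: R0 = 4
  Iter 1: R0 = 4 + 7 = 11
  Iter 2: R0 = 11 + 7 = 18
  Iter 3: R0 = 18 + 7 = 25
  Iter 4: R0 = 25 + 7 = 32
  Iter 5: R0 = 32 + 7 = 39
  Iter 6: R0 = 39 + 7 = 46
  Iter 7: R0 = 46 + 7 = 53
Final: R0 = 53

53


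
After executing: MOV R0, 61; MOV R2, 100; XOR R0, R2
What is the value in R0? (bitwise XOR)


Register state trace:
  MOV R0, 61  → R0 = 61 (0b00111101)
  MOV R2, 100  → R2 = 100 (0b01100100)
  XOR R0, R2  → R0 = 61 XOR 100 = 89 (0b01011001)
Final: R0 = 89

89


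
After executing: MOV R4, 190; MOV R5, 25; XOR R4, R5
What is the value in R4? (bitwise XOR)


Register state trace:
  MOV R4, 190  → R4 = 190 (0b10111110)
  MOV R5, 25  → R5 = 25 (0b00011001)
  XOR R4, R5  → R4 = 190 XOR 25 = 167 (0b10100111)
Final: R4 = 167

167


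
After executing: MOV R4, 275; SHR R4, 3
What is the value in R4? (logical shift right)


Register state trace:
  MOV R4, 275  → R4 = 275
  SHR R4, 3  → R4 = 275 >> 3 = 275 // 2^3 = 34
Final: R4 = 34

34


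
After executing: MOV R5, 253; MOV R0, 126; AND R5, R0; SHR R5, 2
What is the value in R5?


Register state trace:
  MOV R5, 253  → R5 = 253 (0b11111101)
  MOV R0, 126  → R0 = 126 (0b01111110)
  AND R5, R0  → R5 = 253 AND 126 = 124 (0b01111100)
  SHR R5, 2  → R5 = 124 >> 2 = 31
Final: R5 = 31

31


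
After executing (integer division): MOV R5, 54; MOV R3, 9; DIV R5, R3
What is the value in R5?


Register state trace:
  MOV R5, 54  → R5 = 54
  MOV R3, 9  → R3 = 9
  DIV R5, R3  → R5 = 54 // 9 = 6
Final: R5 = 6

6


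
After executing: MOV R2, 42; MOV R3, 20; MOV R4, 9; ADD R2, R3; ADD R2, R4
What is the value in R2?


Register state trace:
  MOV R2, 42  → R2 = 42
  MOV R3, 20  → R3 = 20
  MOV R4, 9  → R4 = 9
  ADD R2, R3  → R2 = 42 + 20 = 62
  ADD R2, R4  → R2 = 62 + 9 = 71
Final: R2 = 71

71


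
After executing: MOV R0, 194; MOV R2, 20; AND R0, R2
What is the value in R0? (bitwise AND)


Register state trace:
  MOV R0, 194  → R0 = 194 (0b11000010)
  MOV R2, 20  → R2 = 20 (0b00010100)
  AND R0, R2  → R0 = 194 AND 20 = 0 (0b00000000)
Final: R0 = 0

0


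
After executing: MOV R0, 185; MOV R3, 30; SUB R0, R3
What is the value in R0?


Register state trace:
  MOV R0, 185  → R0 = 185
  MOV R3, 30  → R3 = 30
  SUB R0, R3  → R0 = 185 - 30 = 155
Final: R0 = 155

155


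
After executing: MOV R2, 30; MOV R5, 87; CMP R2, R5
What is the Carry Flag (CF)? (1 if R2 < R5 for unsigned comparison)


Register state trace:
  MOV R2, 30  → R2 = 30
  MOV R5, 87  → R5 = 87
  CMP R2, R5  → unsigned 30 - 87: borrow occurs
  30 < 87, so CF = 1
CF = 1

1


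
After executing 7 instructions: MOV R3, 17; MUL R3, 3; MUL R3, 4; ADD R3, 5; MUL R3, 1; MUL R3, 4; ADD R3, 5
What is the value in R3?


Register state trace:
  MOV R3, 17  → R3 = 17
  MUL R3, 3  → R3 = 17 * 3 = 51
  MUL R3, 4  → R3 = 51 * 4 = 204
  ADD R3, 5  → R3 = 204 + 5 = 209
  MUL R3, 1  → R3 = 209 * 1 = 209
  MUL R3, 4  → R3 = 209 * 4 = 836
  ADD R3, 5  → R3 = 836 + 5 = 841
Final: R3 = 841

841


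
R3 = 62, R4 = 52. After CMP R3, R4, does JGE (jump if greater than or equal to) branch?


Trace:
  R3 = 62, R4 = 52
  CMP R3, R4  → compares 62 vs 52
  JGE checks: is 62 greater than or equal to 52?
  62 > 52, so condition is true
Branch taken: Yes

Yes


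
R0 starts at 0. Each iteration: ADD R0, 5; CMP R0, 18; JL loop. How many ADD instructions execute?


Loop trace (R0 starts at 0, target 18, step 5):
  ADD #1: R0 = 0 + 5 = 5  → 5 < 18, loop
  ADD #2: R0 = 5 + 5 = 10  → 10 < 18, loop
  ADD #3: R0 = 10 + 5 = 15  → 15 < 18, loop
  ADD #4: R0 = 15 + 5 = 20  → 20 >= 18, exit
Total ADD instructions: 4

4


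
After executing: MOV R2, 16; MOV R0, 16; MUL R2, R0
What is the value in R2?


Register state trace:
  MOV R2, 16  → R2 = 16
  MOV R0, 16  → R0 = 16
  MUL R2, R0  → R2 = 16 * 16 = 256
Final: R2 = 256

256


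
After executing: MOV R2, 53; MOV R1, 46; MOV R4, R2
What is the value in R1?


Register state trace:
  MOV R2, 53  → R2 = 53
  MOV R1, 46  → R1 = 46
  MOV R4, R2  → R4 = 53
Final: R1 = 46

46


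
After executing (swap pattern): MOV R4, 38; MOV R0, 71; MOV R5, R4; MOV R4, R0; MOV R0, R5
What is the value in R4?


Register state trace (swap pattern):
  MOV R4, 38  → R4 = 38
  MOV R0, 71  → R0 = 71
  MOV R5, R4  → R5 = 38  (save R4)
  MOV R4, R0  → R4 = 71  (R4 gets R0's value)
  MOV R0, R5  → R0 = 38  (R0 gets saved value)
Final: R4 = 71

71


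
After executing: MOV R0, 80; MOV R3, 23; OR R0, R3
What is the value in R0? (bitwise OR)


Register state trace:
  MOV R0, 80  → R0 = 80 (0b01010000)
  MOV R3, 23  → R3 = 23 (0b00010111)
  OR R0, R3   → R0 = 80 OR 23 = 87 (0b01010111)
Final: R0 = 87

87


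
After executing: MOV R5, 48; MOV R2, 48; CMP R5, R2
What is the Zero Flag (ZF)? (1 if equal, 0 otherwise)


Register state trace:
  MOV R5, 48  → R5 = 48
  MOV R2, 48  → R2 = 48
  CMP R5, R2  → computes 48 - 48 = 0
  Result is zero, so values are equal
ZF = 1

1


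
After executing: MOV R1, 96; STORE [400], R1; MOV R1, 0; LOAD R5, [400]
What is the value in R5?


Register and memory trace:
  MOV R1, 96  → R1 = 96
  STORE [400], R1  → mem[400] = 96
  MOV R1, 0  → R1 = 0
  LOAD R5, [400]  → R5 = mem[400] = 96
Final: R5 = 96

96


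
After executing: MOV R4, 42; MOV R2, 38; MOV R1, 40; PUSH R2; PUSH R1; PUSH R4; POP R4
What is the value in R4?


Stack trace (top is rightmost):
  MOV R4, 42  → R4 = 42
  MOV R2, 38  → R2 = 38
  MOV R1, 40  → R1 = 40
  PUSH R2  → stack: [38]
  PUSH R1  → stack: [38, 40]
  PUSH R4  → stack: [38, 40, 42]
  POP R4  → R4 = 42, stack: [38, 40]
Final: R4 = 42

42


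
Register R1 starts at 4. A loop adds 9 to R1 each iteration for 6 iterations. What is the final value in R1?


Starting value: R1 = 4
  Iter 1: R1 = 4 + 9 = 13
  Iter 2: R1 = 13 + 9 = 22
  Iter 3: R1 = 22 + 9 = 31
  Iter 4: R1 = 31 + 9 = 40
  Iter 5: R1 = 40 + 9 = 49
  Iter 6: R1 = 49 + 9 = 58
Final: R1 = 58

58


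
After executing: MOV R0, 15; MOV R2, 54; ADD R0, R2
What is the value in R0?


Register state trace:
  MOV R0, 15  → R0 = 15
  MOV R2, 54  → R2 = 54
  ADD R0, R2  → R0 = 15 + 54 = 69
Final: R0 = 69

69


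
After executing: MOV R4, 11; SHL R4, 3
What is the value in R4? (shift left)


Register state trace:
  MOV R4, 11  → R4 = 11
  SHL R4, 3  → R4 = 11 << 3 = 11 * 2^3 = 88
Final: R4 = 88

88


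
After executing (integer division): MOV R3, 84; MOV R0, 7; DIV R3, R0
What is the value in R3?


Register state trace:
  MOV R3, 84  → R3 = 84
  MOV R0, 7  → R0 = 7
  DIV R3, R0  → R3 = 84 // 7 = 12
Final: R3 = 12

12


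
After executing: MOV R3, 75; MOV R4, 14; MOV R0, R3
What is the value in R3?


Register state trace:
  MOV R3, 75  → R3 = 75
  MOV R4, 14  → R4 = 14
  MOV R0, R3  → R0 = 75
Final: R3 = 75

75


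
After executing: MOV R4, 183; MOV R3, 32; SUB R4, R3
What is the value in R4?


Register state trace:
  MOV R4, 183  → R4 = 183
  MOV R3, 32  → R3 = 32
  SUB R4, R3  → R4 = 183 - 32 = 151
Final: R4 = 151

151


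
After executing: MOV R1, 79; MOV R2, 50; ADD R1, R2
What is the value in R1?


Register state trace:
  MOV R1, 79  → R1 = 79
  MOV R2, 50  → R2 = 50
  ADD R1, R2  → R1 = 79 + 50 = 129
Final: R1 = 129

129


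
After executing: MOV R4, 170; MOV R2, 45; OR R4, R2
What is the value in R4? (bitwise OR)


Register state trace:
  MOV R4, 170  → R4 = 170 (0b10101010)
  MOV R2, 45  → R2 = 45 (0b00101101)
  OR R4, R2   → R4 = 170 OR 45 = 175 (0b10101111)
Final: R4 = 175

175


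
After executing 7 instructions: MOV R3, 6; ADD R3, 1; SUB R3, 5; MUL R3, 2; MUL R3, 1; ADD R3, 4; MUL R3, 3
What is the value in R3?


Register state trace:
  MOV R3, 6  → R3 = 6
  ADD R3, 1  → R3 = 6 + 1 = 7
  SUB R3, 5  → R3 = 7 - 5 = 2
  MUL R3, 2  → R3 = 2 * 2 = 4
  MUL R3, 1  → R3 = 4 * 1 = 4
  ADD R3, 4  → R3 = 4 + 4 = 8
  MUL R3, 3  → R3 = 8 * 3 = 24
Final: R3 = 24

24


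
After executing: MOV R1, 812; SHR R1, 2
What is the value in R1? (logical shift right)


Register state trace:
  MOV R1, 812  → R1 = 812
  SHR R1, 2  → R1 = 812 >> 2 = 812 // 2^2 = 203
Final: R1 = 203

203


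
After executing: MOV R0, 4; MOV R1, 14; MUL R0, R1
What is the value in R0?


Register state trace:
  MOV R0, 4  → R0 = 4
  MOV R1, 14  → R1 = 14
  MUL R0, R1  → R0 = 4 * 14 = 56
Final: R0 = 56

56


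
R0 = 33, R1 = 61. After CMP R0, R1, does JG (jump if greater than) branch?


Trace:
  R0 = 33, R1 = 61
  CMP R0, R1  → compares 33 vs 61
  JG checks: is 33 greater than 61?
  33 < 61, so condition is false
Branch taken: No

No


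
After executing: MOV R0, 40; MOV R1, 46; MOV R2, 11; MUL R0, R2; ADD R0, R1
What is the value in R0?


Register state trace:
  MOV R0, 40  → R0 = 40
  MOV R1, 46  → R1 = 46
  MOV R2, 11  → R2 = 11
  MUL R0, R2  → R0 = 40 * 11 = 440
  ADD R0, R1  → R0 = 440 + 46 = 486
Final: R0 = 486

486


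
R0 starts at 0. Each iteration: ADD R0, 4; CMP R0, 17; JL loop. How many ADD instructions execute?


Loop trace (R0 starts at 0, target 17, step 4):
  ADD #1: R0 = 0 + 4 = 4  → 4 < 17, loop
  ADD #2: R0 = 4 + 4 = 8  → 8 < 17, loop
  ADD #3: R0 = 8 + 4 = 12  → 12 < 17, loop
  ADD #4: R0 = 12 + 4 = 16  → 16 < 17, loop
  ADD #5: R0 = 16 + 4 = 20  → 20 >= 17, exit
Total ADD instructions: 5

5


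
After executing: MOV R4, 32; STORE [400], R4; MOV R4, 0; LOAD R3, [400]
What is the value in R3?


Register and memory trace:
  MOV R4, 32  → R4 = 32
  STORE [400], R4  → mem[400] = 32
  MOV R4, 0  → R4 = 0
  LOAD R3, [400]  → R3 = mem[400] = 32
Final: R3 = 32

32


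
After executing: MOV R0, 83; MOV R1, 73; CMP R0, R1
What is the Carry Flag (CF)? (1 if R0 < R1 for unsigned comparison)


Register state trace:
  MOV R0, 83  → R0 = 83
  MOV R1, 73  → R1 = 73
  CMP R0, R1  → unsigned 83 - 73: no borrow
  83 >= 73, so CF = 0
CF = 0

0


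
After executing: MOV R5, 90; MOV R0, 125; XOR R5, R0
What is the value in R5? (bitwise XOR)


Register state trace:
  MOV R5, 90  → R5 = 90 (0b01011010)
  MOV R0, 125  → R0 = 125 (0b01111101)
  XOR R5, R0  → R5 = 90 XOR 125 = 39 (0b00100111)
Final: R5 = 39

39


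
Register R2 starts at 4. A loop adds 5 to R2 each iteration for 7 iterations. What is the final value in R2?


Starting value: R2 = 4
  Iter 1: R2 = 4 + 5 = 9
  Iter 2: R2 = 9 + 5 = 14
  Iter 3: R2 = 14 + 5 = 19
  Iter 4: R2 = 19 + 5 = 24
  Iter 5: R2 = 24 + 5 = 29
  Iter 6: R2 = 29 + 5 = 34
  Iter 7: R2 = 34 + 5 = 39
Final: R2 = 39

39


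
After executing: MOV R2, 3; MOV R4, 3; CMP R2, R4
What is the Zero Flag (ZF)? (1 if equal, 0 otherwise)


Register state trace:
  MOV R2, 3  → R2 = 3
  MOV R4, 3  → R4 = 3
  CMP R2, R4  → computes 3 - 3 = 0
  Result is zero, so values are equal
ZF = 1

1


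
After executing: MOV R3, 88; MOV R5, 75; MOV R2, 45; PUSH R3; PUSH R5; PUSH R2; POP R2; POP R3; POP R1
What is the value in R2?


Stack trace (top is rightmost):
  MOV R3, 88  → R3 = 88
  MOV R5, 75  → R5 = 75
  MOV R2, 45  → R2 = 45
  PUSH R3  → stack: [88]
  PUSH R5  → stack: [88, 75]
  PUSH R2  → stack: [88, 75, 45]
  POP R2  → R2 = 45, stack: [88, 75]
  POP R3  → R3 = 75, stack: [88]
  POP R1  → R1 = 88, stack: []
Final: R2 = 45

45


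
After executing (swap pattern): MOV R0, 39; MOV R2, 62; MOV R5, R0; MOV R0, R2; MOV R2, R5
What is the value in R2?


Register state trace (swap pattern):
  MOV R0, 39  → R0 = 39
  MOV R2, 62  → R2 = 62
  MOV R5, R0  → R5 = 39  (save R0)
  MOV R0, R2  → R0 = 62  (R0 gets R2's value)
  MOV R2, R5  → R2 = 39  (R2 gets saved value)
Final: R2 = 39

39


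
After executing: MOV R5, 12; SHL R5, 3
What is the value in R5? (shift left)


Register state trace:
  MOV R5, 12  → R5 = 12
  SHL R5, 3  → R5 = 12 << 3 = 12 * 2^3 = 96
Final: R5 = 96

96


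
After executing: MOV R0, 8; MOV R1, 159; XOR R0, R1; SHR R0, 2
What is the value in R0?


Register state trace:
  MOV R0, 8  → R0 = 8 (0b00001000)
  MOV R1, 159  → R1 = 159 (0b10011111)
  XOR R0, R1  → R0 = 8 XOR 159 = 151 (0b10010111)
  SHR R0, 2  → R0 = 151 >> 2 = 37
Final: R0 = 37

37


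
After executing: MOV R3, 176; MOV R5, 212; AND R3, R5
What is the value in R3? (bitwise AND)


Register state trace:
  MOV R3, 176  → R3 = 176 (0b10110000)
  MOV R5, 212  → R5 = 212 (0b11010100)
  AND R3, R5  → R3 = 176 AND 212 = 144 (0b10010000)
Final: R3 = 144

144


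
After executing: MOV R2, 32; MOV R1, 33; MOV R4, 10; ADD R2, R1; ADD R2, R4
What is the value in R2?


Register state trace:
  MOV R2, 32  → R2 = 32
  MOV R1, 33  → R1 = 33
  MOV R4, 10  → R4 = 10
  ADD R2, R1  → R2 = 32 + 33 = 65
  ADD R2, R4  → R2 = 65 + 10 = 75
Final: R2 = 75

75


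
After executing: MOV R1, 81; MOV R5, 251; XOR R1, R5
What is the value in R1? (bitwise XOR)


Register state trace:
  MOV R1, 81  → R1 = 81 (0b01010001)
  MOV R5, 251  → R5 = 251 (0b11111011)
  XOR R1, R5  → R1 = 81 XOR 251 = 170 (0b10101010)
Final: R1 = 170

170


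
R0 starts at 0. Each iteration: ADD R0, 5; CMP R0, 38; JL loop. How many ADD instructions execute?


Loop trace (R0 starts at 0, target 38, step 5):
  ADD #1: R0 = 0 + 5 = 5  → 5 < 38, loop
  ADD #2: R0 = 5 + 5 = 10  → 10 < 38, loop
  ADD #3: R0 = 10 + 5 = 15  → 15 < 38, loop
  ADD #4: R0 = 15 + 5 = 20  → 20 < 38, loop
  ADD #5: R0 = 20 + 5 = 25  → 25 < 38, loop
  ADD #6: R0 = 25 + 5 = 30  → 30 < 38, loop
  ADD #7: R0 = 30 + 5 = 35  → 35 < 38, loop
  ADD #8: R0 = 35 + 5 = 40  → 40 >= 38, exit
Total ADD instructions: 8

8


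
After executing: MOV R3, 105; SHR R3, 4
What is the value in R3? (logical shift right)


Register state trace:
  MOV R3, 105  → R3 = 105
  SHR R3, 4  → R3 = 105 >> 4 = 105 // 2^4 = 6
Final: R3 = 6

6


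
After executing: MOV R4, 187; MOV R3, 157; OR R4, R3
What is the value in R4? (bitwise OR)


Register state trace:
  MOV R4, 187  → R4 = 187 (0b10111011)
  MOV R3, 157  → R3 = 157 (0b10011101)
  OR R4, R3   → R4 = 187 OR 157 = 191 (0b10111111)
Final: R4 = 191

191


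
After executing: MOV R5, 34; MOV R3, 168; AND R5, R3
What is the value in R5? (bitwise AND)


Register state trace:
  MOV R5, 34  → R5 = 34 (0b00100010)
  MOV R3, 168  → R3 = 168 (0b10101000)
  AND R5, R3  → R5 = 34 AND 168 = 32 (0b00100000)
Final: R5 = 32

32


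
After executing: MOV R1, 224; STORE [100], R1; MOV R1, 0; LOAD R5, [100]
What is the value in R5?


Register and memory trace:
  MOV R1, 224  → R1 = 224
  STORE [100], R1  → mem[100] = 224
  MOV R1, 0  → R1 = 0
  LOAD R5, [100]  → R5 = mem[100] = 224
Final: R5 = 224

224


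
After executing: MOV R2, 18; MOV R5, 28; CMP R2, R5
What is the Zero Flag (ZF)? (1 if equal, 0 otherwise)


Register state trace:
  MOV R2, 18  → R2 = 18
  MOV R5, 28  → R5 = 28
  CMP R2, R5  → computes 18 - 28 = -10
  Result is nonzero, so values are not equal
ZF = 0

0


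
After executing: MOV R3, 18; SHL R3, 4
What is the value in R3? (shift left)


Register state trace:
  MOV R3, 18  → R3 = 18
  SHL R3, 4  → R3 = 18 << 4 = 18 * 2^4 = 288
Final: R3 = 288

288


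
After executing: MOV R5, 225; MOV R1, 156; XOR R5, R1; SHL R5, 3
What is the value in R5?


Register state trace:
  MOV R5, 225  → R5 = 225 (0b11100001)
  MOV R1, 156  → R1 = 156 (0b10011100)
  XOR R5, R1  → R5 = 225 XOR 156 = 125 (0b01111101)
  SHL R5, 3  → R5 = 125 << 3 = 1000
Final: R5 = 1000

1000


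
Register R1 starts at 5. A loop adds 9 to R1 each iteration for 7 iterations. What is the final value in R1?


Starting value: R1 = 5
  Iter 1: R1 = 5 + 9 = 14
  Iter 2: R1 = 14 + 9 = 23
  Iter 3: R1 = 23 + 9 = 32
  Iter 4: R1 = 32 + 9 = 41
  Iter 5: R1 = 41 + 9 = 50
  Iter 6: R1 = 50 + 9 = 59
  Iter 7: R1 = 59 + 9 = 68
Final: R1 = 68

68


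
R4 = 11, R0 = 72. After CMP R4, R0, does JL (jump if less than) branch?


Trace:
  R4 = 11, R0 = 72
  CMP R4, R0  → compares 11 vs 72
  JL checks: is 11 less than 72?
  11 < 72, so condition is true
Branch taken: Yes

Yes


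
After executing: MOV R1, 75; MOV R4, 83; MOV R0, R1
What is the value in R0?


Register state trace:
  MOV R1, 75  → R1 = 75
  MOV R4, 83  → R4 = 83
  MOV R0, R1  → R0 = 75
Final: R0 = 75

75


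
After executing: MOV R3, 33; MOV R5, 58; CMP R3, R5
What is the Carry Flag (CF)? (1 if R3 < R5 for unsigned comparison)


Register state trace:
  MOV R3, 33  → R3 = 33
  MOV R5, 58  → R5 = 58
  CMP R3, R5  → unsigned 33 - 58: borrow occurs
  33 < 58, so CF = 1
CF = 1

1


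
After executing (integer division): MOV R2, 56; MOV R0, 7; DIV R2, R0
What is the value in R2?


Register state trace:
  MOV R2, 56  → R2 = 56
  MOV R0, 7  → R0 = 7
  DIV R2, R0  → R2 = 56 // 7 = 8
Final: R2 = 8

8


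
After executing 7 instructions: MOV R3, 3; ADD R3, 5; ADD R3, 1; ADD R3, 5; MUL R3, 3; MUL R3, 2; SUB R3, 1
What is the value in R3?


Register state trace:
  MOV R3, 3  → R3 = 3
  ADD R3, 5  → R3 = 3 + 5 = 8
  ADD R3, 1  → R3 = 8 + 1 = 9
  ADD R3, 5  → R3 = 9 + 5 = 14
  MUL R3, 3  → R3 = 14 * 3 = 42
  MUL R3, 2  → R3 = 42 * 2 = 84
  SUB R3, 1  → R3 = 84 - 1 = 83
Final: R3 = 83

83


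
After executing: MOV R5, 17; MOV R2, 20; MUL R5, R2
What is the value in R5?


Register state trace:
  MOV R5, 17  → R5 = 17
  MOV R2, 20  → R2 = 20
  MUL R5, R2  → R5 = 17 * 20 = 340
Final: R5 = 340

340


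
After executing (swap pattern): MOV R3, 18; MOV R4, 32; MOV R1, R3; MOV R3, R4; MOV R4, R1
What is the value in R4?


Register state trace (swap pattern):
  MOV R3, 18  → R3 = 18
  MOV R4, 32  → R4 = 32
  MOV R1, R3  → R1 = 18  (save R3)
  MOV R3, R4  → R3 = 32  (R3 gets R4's value)
  MOV R4, R1  → R4 = 18  (R4 gets saved value)
Final: R4 = 18

18


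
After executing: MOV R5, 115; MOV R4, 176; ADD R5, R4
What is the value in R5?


Register state trace:
  MOV R5, 115  → R5 = 115
  MOV R4, 176  → R4 = 176
  ADD R5, R4  → R5 = 115 + 176 = 291
Final: R5 = 291

291


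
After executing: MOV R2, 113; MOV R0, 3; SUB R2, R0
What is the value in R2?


Register state trace:
  MOV R2, 113  → R2 = 113
  MOV R0, 3  → R0 = 3
  SUB R2, R0  → R2 = 113 - 3 = 110
Final: R2 = 110

110


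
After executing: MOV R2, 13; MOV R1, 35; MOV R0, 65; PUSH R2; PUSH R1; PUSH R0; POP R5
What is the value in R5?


Stack trace (top is rightmost):
  MOV R2, 13  → R2 = 13
  MOV R1, 35  → R1 = 35
  MOV R0, 65  → R0 = 65
  PUSH R2  → stack: [13]
  PUSH R1  → stack: [13, 35]
  PUSH R0  → stack: [13, 35, 65]
  POP R5  → R5 = 65, stack: [13, 35]
Final: R5 = 65

65


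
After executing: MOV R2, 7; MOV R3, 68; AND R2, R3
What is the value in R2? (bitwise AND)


Register state trace:
  MOV R2, 7  → R2 = 7 (0b00000111)
  MOV R3, 68  → R3 = 68 (0b01000100)
  AND R2, R3  → R2 = 7 AND 68 = 4 (0b00000100)
Final: R2 = 4

4


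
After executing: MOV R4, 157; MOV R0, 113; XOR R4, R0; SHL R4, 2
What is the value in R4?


Register state trace:
  MOV R4, 157  → R4 = 157 (0b10011101)
  MOV R0, 113  → R0 = 113 (0b01110001)
  XOR R4, R0  → R4 = 157 XOR 113 = 236 (0b11101100)
  SHL R4, 2  → R4 = 236 << 2 = 944
Final: R4 = 944

944


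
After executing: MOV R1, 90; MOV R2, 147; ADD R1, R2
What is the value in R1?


Register state trace:
  MOV R1, 90  → R1 = 90
  MOV R2, 147  → R2 = 147
  ADD R1, R2  → R1 = 90 + 147 = 237
Final: R1 = 237

237


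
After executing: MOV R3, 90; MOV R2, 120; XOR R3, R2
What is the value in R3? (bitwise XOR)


Register state trace:
  MOV R3, 90  → R3 = 90 (0b01011010)
  MOV R2, 120  → R2 = 120 (0b01111000)
  XOR R3, R2  → R3 = 90 XOR 120 = 34 (0b00100010)
Final: R3 = 34

34


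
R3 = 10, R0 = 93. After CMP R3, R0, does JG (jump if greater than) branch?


Trace:
  R3 = 10, R0 = 93
  CMP R3, R0  → compares 10 vs 93
  JG checks: is 10 greater than 93?
  10 < 93, so condition is false
Branch taken: No

No


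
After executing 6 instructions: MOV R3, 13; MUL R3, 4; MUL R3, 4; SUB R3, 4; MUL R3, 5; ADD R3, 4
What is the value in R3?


Register state trace:
  MOV R3, 13  → R3 = 13
  MUL R3, 4  → R3 = 13 * 4 = 52
  MUL R3, 4  → R3 = 52 * 4 = 208
  SUB R3, 4  → R3 = 208 - 4 = 204
  MUL R3, 5  → R3 = 204 * 5 = 1020
  ADD R3, 4  → R3 = 1020 + 4 = 1024
Final: R3 = 1024

1024


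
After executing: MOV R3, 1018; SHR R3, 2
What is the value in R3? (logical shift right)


Register state trace:
  MOV R3, 1018  → R3 = 1018
  SHR R3, 2  → R3 = 1018 >> 2 = 1018 // 2^2 = 254
Final: R3 = 254

254


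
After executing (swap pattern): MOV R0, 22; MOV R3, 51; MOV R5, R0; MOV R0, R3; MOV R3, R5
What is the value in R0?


Register state trace (swap pattern):
  MOV R0, 22  → R0 = 22
  MOV R3, 51  → R3 = 51
  MOV R5, R0  → R5 = 22  (save R0)
  MOV R0, R3  → R0 = 51  (R0 gets R3's value)
  MOV R3, R5  → R3 = 22  (R3 gets saved value)
Final: R0 = 51

51


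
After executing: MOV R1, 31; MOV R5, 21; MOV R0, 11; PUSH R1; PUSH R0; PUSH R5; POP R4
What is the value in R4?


Stack trace (top is rightmost):
  MOV R1, 31  → R1 = 31
  MOV R5, 21  → R5 = 21
  MOV R0, 11  → R0 = 11
  PUSH R1  → stack: [31]
  PUSH R0  → stack: [31, 11]
  PUSH R5  → stack: [31, 11, 21]
  POP R4  → R4 = 21, stack: [31, 11]
Final: R4 = 21

21


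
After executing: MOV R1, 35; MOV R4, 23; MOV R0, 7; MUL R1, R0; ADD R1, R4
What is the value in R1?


Register state trace:
  MOV R1, 35  → R1 = 35
  MOV R4, 23  → R4 = 23
  MOV R0, 7  → R0 = 7
  MUL R1, R0  → R1 = 35 * 7 = 245
  ADD R1, R4  → R1 = 245 + 23 = 268
Final: R1 = 268

268


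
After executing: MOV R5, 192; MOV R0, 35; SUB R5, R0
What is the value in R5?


Register state trace:
  MOV R5, 192  → R5 = 192
  MOV R0, 35  → R0 = 35
  SUB R5, R0  → R5 = 192 - 35 = 157
Final: R5 = 157

157


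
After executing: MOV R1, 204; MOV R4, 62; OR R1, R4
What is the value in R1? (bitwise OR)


Register state trace:
  MOV R1, 204  → R1 = 204 (0b11001100)
  MOV R4, 62  → R4 = 62 (0b00111110)
  OR R1, R4   → R1 = 204 OR 62 = 254 (0b11111110)
Final: R1 = 254

254


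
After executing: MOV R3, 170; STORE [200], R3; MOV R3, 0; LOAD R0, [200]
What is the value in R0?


Register and memory trace:
  MOV R3, 170  → R3 = 170
  STORE [200], R3  → mem[200] = 170
  MOV R3, 0  → R3 = 0
  LOAD R0, [200]  → R0 = mem[200] = 170
Final: R0 = 170

170


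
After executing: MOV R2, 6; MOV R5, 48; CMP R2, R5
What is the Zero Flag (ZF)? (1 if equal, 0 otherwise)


Register state trace:
  MOV R2, 6  → R2 = 6
  MOV R5, 48  → R5 = 48
  CMP R2, R5  → computes 6 - 48 = -42
  Result is nonzero, so values are not equal
ZF = 0

0


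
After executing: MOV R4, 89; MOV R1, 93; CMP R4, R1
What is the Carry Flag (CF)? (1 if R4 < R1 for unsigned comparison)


Register state trace:
  MOV R4, 89  → R4 = 89
  MOV R1, 93  → R1 = 93
  CMP R4, R1  → unsigned 89 - 93: borrow occurs
  89 < 93, so CF = 1
CF = 1

1


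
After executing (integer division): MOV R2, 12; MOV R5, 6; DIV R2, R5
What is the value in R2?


Register state trace:
  MOV R2, 12  → R2 = 12
  MOV R5, 6  → R5 = 6
  DIV R2, R5  → R2 = 12 // 6 = 2
Final: R2 = 2

2


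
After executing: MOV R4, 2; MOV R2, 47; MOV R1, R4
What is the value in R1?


Register state trace:
  MOV R4, 2  → R4 = 2
  MOV R2, 47  → R2 = 47
  MOV R1, R4  → R1 = 2
Final: R1 = 2

2


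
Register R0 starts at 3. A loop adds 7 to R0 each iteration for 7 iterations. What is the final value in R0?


Starting value: R0 = 3
  Iter 1: R0 = 3 + 7 = 10
  Iter 2: R0 = 10 + 7 = 17
  Iter 3: R0 = 17 + 7 = 24
  Iter 4: R0 = 24 + 7 = 31
  Iter 5: R0 = 31 + 7 = 38
  Iter 6: R0 = 38 + 7 = 45
  Iter 7: R0 = 45 + 7 = 52
Final: R0 = 52

52


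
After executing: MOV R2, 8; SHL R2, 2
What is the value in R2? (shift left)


Register state trace:
  MOV R2, 8  → R2 = 8
  SHL R2, 2  → R2 = 8 << 2 = 8 * 2^2 = 32
Final: R2 = 32

32


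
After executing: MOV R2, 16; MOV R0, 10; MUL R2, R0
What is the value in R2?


Register state trace:
  MOV R2, 16  → R2 = 16
  MOV R0, 10  → R0 = 10
  MUL R2, R0  → R2 = 16 * 10 = 160
Final: R2 = 160

160


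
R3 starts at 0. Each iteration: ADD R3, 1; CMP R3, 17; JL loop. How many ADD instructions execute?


Loop trace (R3 starts at 0, target 17, step 1):
  ADD #1: R3 = 0 + 1 = 1  → 1 < 17, loop
  ADD #2: R3 = 1 + 1 = 2  → 2 < 17, loop
  ADD #3: R3 = 2 + 1 = 3  → 3 < 17, loop
  ADD #4: R3 = 3 + 1 = 4  → 4 < 17, loop
  ADD #5: R3 = 4 + 1 = 5  → 5 < 17, loop
  ADD #6: R3 = 5 + 1 = 6  → 6 < 17, loop
  ADD #7: R3 = 6 + 1 = 7  → 7 < 17, loop
  ADD #8: R3 = 7 + 1 = 8  → 8 < 17, loop
  ADD #9: R3 = 8 + 1 = 9  → 9 < 17, loop
  ADD #10: R3 = 9 + 1 = 10  → 10 < 17, loop
  ADD #11: R3 = 10 + 1 = 11  → 11 < 17, loop
  ADD #12: R3 = 11 + 1 = 12  → 12 < 17, loop
  ADD #13: R3 = 12 + 1 = 13  → 13 < 17, loop
  ADD #14: R3 = 13 + 1 = 14  → 14 < 17, loop
  ADD #15: R3 = 14 + 1 = 15  → 15 < 17, loop
  ADD #16: R3 = 15 + 1 = 16  → 16 < 17, loop
  ADD #17: R3 = 16 + 1 = 17  → 17 >= 17, exit
Total ADD instructions: 17

17
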